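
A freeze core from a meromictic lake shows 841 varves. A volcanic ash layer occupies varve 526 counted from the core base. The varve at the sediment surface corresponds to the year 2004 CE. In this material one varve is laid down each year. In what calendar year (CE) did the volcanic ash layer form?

The volcanic ash layer sits at varve 526 from the core base, so 841 − 526 = 315 varves formed after it.
The varve at the sediment surface is 2004 CE, so the volcanic ash layer dates to 2004 − 315 = 1689 CE.

1689 CE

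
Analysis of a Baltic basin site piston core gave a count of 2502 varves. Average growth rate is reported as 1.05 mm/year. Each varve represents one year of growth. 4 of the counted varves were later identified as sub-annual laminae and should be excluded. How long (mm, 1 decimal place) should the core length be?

After corrections the count is 2502 − 4 = 2498 varves.
Predicted length = 1.05 mm/year × 2498 years = 2622.9 mm.

2622.9 mm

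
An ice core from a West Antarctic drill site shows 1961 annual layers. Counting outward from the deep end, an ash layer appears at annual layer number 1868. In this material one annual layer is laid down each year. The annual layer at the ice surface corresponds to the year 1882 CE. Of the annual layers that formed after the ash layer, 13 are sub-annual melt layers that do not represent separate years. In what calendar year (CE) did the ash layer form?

1802 CE

1961 − 1868 = 93 annual layers lie beyond the ash layer toward the ice surface.
93 − 13 false = 80 true annual layers after the ash layer.
1882 − 80 = 1802 CE.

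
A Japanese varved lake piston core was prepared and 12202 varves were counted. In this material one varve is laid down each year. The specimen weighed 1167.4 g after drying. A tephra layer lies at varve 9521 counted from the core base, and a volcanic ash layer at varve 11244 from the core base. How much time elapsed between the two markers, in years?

The two markers are separated by 11244 − 9521 = 1723 varves.
At one varve per year, 1723 years elapsed between them.

1723 yr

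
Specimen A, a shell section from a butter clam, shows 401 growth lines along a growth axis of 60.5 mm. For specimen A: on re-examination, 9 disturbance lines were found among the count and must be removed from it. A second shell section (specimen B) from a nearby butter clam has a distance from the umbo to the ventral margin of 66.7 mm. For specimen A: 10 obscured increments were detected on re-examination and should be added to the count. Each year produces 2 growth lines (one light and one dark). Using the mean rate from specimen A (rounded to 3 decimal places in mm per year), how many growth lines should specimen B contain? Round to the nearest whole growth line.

Specimen A: adjusted count: 401 − 9 + 10 = 402 growth lines.
Specimen A: with 2 growth lines per year, 402 / 2 = 201 years.
A: Extension rate ≈ 60.5 / 201 = 0.301 mm/year.
B spans 66.7 / 0.301 = 221.59 years; at 2 growth lines per year that is 221.59 × 2 ≈ 443 growth lines.

443 growth lines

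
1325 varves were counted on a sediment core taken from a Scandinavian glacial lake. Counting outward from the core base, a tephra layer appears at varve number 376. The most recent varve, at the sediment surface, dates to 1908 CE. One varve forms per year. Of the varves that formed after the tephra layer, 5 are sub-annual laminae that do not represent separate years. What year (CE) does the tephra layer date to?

1325 − 376 = 949 varves lie beyond the tephra layer toward the sediment surface.
949 − 5 false = 944 true varves after the tephra layer.
Counting back 944 years from 1908 CE places the tephra layer in 1908 − 944 = 964 CE.

964 CE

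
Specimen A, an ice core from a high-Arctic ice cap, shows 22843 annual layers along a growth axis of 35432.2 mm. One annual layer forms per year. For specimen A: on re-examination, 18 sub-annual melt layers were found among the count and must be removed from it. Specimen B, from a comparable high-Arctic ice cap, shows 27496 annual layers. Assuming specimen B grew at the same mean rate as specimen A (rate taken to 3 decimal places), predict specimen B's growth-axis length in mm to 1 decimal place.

Specimen A: correcting the raw count gives 22843 − 18 = 22825 true annual layers.
A: Mean rate = 35432.2 mm / 22825 years ≈ 1.552 mm per year.
B's length ≈ 1.552 × 27496 = 42673.8 mm.

42673.8 mm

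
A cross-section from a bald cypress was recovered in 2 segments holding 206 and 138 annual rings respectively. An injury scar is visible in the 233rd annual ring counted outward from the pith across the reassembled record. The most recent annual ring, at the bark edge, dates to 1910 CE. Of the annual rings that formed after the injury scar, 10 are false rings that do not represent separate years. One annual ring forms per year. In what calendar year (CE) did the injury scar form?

Total annual rings = 206 + 138 = 344.
The injury scar sits at annual ring 233 from the pith, so 344 − 233 = 111 annual rings formed after it.
Removing the 10 false annual rings leaves 111 − 10 = 101 true annual rings beyond the injury scar.
The annual ring at the bark edge is 1910 CE, so the injury scar dates to 1910 − 101 = 1809 CE.

1809 CE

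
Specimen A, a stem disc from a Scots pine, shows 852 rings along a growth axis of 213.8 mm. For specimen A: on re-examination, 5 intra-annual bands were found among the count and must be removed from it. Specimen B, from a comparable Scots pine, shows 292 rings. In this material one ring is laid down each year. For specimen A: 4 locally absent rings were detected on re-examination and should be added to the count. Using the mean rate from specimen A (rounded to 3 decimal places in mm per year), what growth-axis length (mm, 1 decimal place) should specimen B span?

73.3 mm

Specimen A: correcting the raw count gives 852 − 5 + 4 = 851 true rings.
A: Extension rate ≈ 213.8 / 851 = 0.251 mm/year.
B's length ≈ 0.251 × 292 = 73.3 mm.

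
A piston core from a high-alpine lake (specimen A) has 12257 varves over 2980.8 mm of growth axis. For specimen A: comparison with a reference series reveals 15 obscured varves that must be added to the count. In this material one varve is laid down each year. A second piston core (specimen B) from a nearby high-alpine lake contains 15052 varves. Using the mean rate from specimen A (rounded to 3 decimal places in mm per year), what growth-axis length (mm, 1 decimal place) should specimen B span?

Specimen A: true varve count = 12257 + 15 = 12272.
A: 2980.8 mm over 12272 years gives 2980.8 / 12272 ≈ 0.243 mm per year.
Length of B = 0.243 × 15052 = 3657.6 mm.

3657.6 mm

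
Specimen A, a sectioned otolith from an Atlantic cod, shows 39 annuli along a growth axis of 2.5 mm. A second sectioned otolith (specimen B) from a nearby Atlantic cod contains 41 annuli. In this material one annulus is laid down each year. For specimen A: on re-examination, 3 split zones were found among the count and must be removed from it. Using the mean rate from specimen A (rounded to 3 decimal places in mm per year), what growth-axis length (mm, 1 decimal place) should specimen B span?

2.8 mm

Specimen A: correcting the raw count gives 39 − 3 = 36 true annuli.
A: Mean rate = 2.5 mm / 36 years ≈ 0.069 mm per year.
B's length ≈ 0.069 × 41 = 2.8 mm.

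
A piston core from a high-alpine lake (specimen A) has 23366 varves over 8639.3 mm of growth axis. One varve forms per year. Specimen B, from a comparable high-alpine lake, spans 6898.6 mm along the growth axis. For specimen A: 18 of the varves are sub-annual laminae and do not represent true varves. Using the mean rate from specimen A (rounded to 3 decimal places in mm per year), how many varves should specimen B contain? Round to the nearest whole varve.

18645 varves

Specimen A: after corrections the count is 23366 − 18 = 23348 varves.
A: Mean rate = 8639.3 mm / 23348 years ≈ 0.370 mm per year.
Specimen B: 6898.6 mm / 0.370 mm per year = 18644.86 years ≈ 18645 varves.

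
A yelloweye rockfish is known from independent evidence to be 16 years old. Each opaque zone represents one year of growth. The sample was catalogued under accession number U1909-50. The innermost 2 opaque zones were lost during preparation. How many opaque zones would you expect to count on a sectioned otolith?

14 opaque zones

At one opaque zone per year, 16 years correspond to 16 opaque zones.
Less the 2 uncaptured opaque zones: 16 − 2 = 14.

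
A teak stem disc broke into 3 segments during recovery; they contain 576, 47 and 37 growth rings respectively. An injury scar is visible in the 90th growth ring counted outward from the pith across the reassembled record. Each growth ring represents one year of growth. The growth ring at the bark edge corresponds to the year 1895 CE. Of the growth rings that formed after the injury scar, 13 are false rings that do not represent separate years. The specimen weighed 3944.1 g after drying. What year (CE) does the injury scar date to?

Total growth rings = 576 + 47 + 37 = 660.
Between growth ring 90 and the bark edge there are 660 − 90 = 570 growth rings.
Removing the 13 false growth rings leaves 570 − 13 = 557 true growth rings beyond the injury scar.
Counting back 557 years from 1895 CE places the injury scar in 1895 − 557 = 1338 CE.

1338 CE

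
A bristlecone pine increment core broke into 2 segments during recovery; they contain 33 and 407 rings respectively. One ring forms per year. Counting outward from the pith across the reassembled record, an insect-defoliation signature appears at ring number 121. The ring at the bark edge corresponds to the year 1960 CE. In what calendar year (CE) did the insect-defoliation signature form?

Total rings = 33 + 407 = 440.
Between ring 121 and the bark edge there are 440 − 121 = 319 rings.
1960 − 319 = 1641 CE.

1641 CE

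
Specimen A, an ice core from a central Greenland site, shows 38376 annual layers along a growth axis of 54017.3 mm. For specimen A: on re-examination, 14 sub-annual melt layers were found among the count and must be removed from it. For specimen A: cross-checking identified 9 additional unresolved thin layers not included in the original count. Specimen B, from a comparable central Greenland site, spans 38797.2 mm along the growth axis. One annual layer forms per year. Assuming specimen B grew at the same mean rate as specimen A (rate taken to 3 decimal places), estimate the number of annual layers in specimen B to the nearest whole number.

Specimen A: correcting the raw count gives 38376 − 14 + 9 = 38371 true annual layers.
A: 54017.3 mm over 38371 years gives 54017.3 / 38371 ≈ 1.408 mm/yr.
Specimen B: 38797.2 mm / 1.408 mm per year = 27554.83 years ≈ 27555 annual layers.

27555 annual layers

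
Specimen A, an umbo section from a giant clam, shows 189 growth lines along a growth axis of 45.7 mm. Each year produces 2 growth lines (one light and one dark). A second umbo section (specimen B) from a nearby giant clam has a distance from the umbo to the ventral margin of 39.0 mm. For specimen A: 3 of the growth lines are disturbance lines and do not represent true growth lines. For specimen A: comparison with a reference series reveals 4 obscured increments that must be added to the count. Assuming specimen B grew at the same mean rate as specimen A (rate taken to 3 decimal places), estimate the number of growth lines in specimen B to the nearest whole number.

Specimen A: true growth line count = 189 − 3 + 4 = 190.
Specimen A: 190 growth lines at 2 per year is 190 / 2 = 95 years.
A: Extension rate ≈ 45.7 / 95 = 0.481 mm per year.
B spans 39.0 / 0.481 = 81.08 years; at 2 growth lines per year that is 81.08 × 2 ≈ 162 growth lines.

162 growth lines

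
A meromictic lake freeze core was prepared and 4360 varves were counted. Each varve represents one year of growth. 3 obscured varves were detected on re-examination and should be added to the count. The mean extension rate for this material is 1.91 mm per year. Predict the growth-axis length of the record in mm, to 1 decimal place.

True varve count = 4360 + 3 = 4363.
Predicted length = 1.91 mm/year × 4363 years = 8333.3 mm.

8333.3 mm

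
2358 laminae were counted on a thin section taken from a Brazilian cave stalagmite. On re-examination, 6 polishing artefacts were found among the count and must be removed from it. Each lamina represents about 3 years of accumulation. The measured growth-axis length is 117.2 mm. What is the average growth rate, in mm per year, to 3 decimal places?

True lamina count = 2358 − 6 = 2352.
2352 laminae at 3 years each span 2352 × 3 = 7056 years.
117.2 mm over 7056 years gives 117.2 / 7056 ≈ 0.017 mm per year.

0.017 mm per year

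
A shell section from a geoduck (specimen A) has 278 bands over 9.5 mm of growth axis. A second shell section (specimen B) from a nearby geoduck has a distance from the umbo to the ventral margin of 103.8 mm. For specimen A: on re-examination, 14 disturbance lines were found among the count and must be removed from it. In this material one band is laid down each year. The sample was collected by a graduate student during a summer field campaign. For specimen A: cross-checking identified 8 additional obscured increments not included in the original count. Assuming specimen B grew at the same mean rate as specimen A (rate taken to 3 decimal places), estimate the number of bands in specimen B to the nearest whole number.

Specimen A: true band count = 278 − 14 + 8 = 272.
A: 9.5 mm over 272 years gives 9.5 / 272 ≈ 0.035 mm/yr.
For B, 103.8 / 0.035 = 2965.71 years ≈ 2966 bands.

2966 bands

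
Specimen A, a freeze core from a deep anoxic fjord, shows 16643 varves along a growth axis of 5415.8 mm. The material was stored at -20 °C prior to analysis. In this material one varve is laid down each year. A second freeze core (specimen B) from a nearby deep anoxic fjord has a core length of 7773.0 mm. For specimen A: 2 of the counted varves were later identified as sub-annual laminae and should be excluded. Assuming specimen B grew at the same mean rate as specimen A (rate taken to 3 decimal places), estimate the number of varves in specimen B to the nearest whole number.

Specimen A: adjusted count: 16643 − 2 = 16641 varves.
A: 5415.8 mm over 16641 years gives 5415.8 / 16641 ≈ 0.325 mm/year.
Specimen B: 7773.0 mm / 0.325 mm per year = 23916.92 years ≈ 23917 varves.

23917 varves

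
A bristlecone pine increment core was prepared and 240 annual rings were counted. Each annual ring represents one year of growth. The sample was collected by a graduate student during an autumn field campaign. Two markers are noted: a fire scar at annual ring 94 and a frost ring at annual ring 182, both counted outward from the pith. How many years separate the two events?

88 years

Separation: 182 − 94 = 88 annual rings.
That is 88 years at one annual ring per year.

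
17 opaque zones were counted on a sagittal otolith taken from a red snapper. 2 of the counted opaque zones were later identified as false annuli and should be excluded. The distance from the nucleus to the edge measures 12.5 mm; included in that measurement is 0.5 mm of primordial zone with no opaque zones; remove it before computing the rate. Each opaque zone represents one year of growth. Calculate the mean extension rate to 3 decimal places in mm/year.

0.800 mm/year

True opaque zone count = 17 − 2 = 15.
Removing the 0.5 mm offcut leaves 12.5 − 0.5 = 12.0 mm.
Extension rate ≈ 12.0 / 15 = 0.800 mm/year.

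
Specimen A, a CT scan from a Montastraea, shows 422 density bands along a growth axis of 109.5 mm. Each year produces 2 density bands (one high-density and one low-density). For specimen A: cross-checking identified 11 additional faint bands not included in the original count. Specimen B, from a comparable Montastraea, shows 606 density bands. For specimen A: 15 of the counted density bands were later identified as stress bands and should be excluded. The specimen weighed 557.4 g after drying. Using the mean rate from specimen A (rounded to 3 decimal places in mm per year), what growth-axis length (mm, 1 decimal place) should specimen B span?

158.8 mm

Specimen A: true density band count = 422 − 15 + 11 = 418.
Specimen A: 418 density bands at 2 per year is 418 / 2 = 209 years.
A: Mean rate = 109.5 mm / 209 years ≈ 0.524 mm per year.
Specimen B: 606 density bands at 2 per year is 606 / 2 = 303 years. B's length ≈ 0.524 × 303 = 158.8 mm.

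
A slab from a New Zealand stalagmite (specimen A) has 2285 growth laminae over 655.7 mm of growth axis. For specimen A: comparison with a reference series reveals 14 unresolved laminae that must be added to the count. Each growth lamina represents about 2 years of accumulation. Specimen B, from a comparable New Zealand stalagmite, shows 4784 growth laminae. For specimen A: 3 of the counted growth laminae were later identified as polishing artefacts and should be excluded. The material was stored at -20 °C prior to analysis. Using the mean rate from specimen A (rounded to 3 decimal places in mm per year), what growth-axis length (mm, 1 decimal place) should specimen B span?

Specimen A: correcting the raw count gives 2285 − 3 + 14 = 2296 true growth laminae.
Specimen A: at 2 years per growth lamina, 2296 × 2 = 4592 years.
A: 655.7 mm over 4592 years gives 655.7 / 4592 ≈ 0.143 mm per year.
Specimen B: multiplying by 2 years per growth lamina: 4784 × 2 = 9568 years. B's length ≈ 0.143 × 9568 = 1368.2 mm.

1368.2 mm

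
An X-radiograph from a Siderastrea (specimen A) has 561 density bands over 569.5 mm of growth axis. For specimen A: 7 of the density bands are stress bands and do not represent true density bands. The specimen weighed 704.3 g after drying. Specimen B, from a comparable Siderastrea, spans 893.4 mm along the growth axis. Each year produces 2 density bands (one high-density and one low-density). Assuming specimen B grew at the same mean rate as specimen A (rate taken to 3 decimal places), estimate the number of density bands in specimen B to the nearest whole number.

Specimen A: adjusted count: 561 − 7 = 554 density bands.
Specimen A: with 2 density bands per year, 554 / 2 = 277 years.
A: Mean rate = 569.5 mm / 277 years ≈ 2.056 mm/year.
Specimen B: 893.4 mm / 2.056 mm per year = 434.53 years; at 2 density bands per year that is 434.53 × 2 ≈ 869 density bands.

869 density bands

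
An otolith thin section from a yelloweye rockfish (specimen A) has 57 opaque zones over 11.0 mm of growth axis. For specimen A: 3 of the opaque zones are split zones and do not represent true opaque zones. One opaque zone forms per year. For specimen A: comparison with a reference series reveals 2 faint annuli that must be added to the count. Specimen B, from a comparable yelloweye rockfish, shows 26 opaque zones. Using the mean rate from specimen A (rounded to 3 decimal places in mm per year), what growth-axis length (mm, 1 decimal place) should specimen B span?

Specimen A: adjusted count: 57 − 3 + 2 = 56 opaque zones.
A: 11.0 mm over 56 years gives 11.0 / 56 ≈ 0.196 mm/year.
Length of B = 0.196 × 26 = 5.1 mm.

5.1 mm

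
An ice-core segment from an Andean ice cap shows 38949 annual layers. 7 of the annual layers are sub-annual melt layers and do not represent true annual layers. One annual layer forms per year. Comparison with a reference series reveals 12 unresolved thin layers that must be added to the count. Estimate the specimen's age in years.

Correcting the raw count gives 38949 − 7 + 12 = 38954 true annual layers.
At one annual layer per year, that is 38954 years.

38954 years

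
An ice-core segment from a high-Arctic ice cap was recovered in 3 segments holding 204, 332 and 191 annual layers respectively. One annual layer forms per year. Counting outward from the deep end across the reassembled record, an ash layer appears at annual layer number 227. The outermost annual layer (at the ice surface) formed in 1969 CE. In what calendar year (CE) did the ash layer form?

Total annual layers = 204 + 332 + 191 = 727.
727 − 227 = 500 annual layers lie beyond the ash layer toward the ice surface.
1969 − 500 = 1469 CE.

1469 CE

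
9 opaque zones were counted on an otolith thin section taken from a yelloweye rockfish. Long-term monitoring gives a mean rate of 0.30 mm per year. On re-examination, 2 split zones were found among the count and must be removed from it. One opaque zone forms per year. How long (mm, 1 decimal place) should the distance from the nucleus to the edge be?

2.1 mm

True opaque zone count = 9 − 2 = 7.
7 years at 0.30 mm/year gives 0.30 × 7 = 2.1 mm.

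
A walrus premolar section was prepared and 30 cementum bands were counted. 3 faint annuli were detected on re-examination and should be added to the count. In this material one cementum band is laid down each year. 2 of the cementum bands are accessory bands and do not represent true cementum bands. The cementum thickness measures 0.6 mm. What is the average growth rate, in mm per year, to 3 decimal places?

0.019 mm per year

True cementum band count = 30 − 2 + 3 = 31.
Extension rate ≈ 0.6 / 31 = 0.019 mm per year.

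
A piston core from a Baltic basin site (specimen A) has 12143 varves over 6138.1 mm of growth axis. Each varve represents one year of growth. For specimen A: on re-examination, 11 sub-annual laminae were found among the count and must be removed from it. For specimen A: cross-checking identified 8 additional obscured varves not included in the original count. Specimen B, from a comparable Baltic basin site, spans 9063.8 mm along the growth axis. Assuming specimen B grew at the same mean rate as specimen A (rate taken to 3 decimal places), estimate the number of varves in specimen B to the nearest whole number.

Specimen A: true varve count = 12143 − 11 + 8 = 12140.
A: Mean rate = 6138.1 mm / 12140 years ≈ 0.506 mm/year.
For B, 9063.8 / 0.506 = 17912.65 years ≈ 17913 varves.

17913 varves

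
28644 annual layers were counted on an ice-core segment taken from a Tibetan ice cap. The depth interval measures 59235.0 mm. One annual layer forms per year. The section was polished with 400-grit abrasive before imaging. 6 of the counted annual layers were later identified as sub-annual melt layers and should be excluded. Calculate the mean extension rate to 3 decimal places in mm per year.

Adjusted count: 28644 − 6 = 28638 annual layers.
Extension rate ≈ 59235.0 / 28638 = 2.068 mm per year.

2.068 mm per year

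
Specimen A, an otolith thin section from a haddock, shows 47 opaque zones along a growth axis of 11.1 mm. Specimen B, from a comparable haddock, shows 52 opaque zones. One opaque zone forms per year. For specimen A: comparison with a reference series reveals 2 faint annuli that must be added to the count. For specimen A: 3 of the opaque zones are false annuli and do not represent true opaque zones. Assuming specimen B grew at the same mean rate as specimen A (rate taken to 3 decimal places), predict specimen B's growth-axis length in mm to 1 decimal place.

12.5 mm

Specimen A: after corrections the count is 47 − 3 + 2 = 46 opaque zones.
A: 11.1 mm over 46 years gives 11.1 / 46 ≈ 0.241 mm per year.
For B, 0.241 mm/year × 52 years = 12.5 mm.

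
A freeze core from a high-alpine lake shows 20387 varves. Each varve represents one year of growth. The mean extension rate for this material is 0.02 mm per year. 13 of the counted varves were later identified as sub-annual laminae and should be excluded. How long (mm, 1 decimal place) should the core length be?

True varve count = 20387 − 13 = 20374.
Predicted length = 0.02 mm/year × 20374 years = 407.5 mm.

407.5 mm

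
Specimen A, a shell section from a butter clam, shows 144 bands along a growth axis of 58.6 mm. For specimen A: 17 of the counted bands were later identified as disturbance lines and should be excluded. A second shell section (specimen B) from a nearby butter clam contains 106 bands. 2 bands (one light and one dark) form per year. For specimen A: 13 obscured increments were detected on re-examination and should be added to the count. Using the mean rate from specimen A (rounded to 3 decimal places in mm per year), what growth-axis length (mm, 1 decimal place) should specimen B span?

Specimen A: after corrections the count is 144 − 17 + 13 = 140 bands.
Specimen A: with 2 bands per year, 140 / 2 = 70 years.
A: Extension rate ≈ 58.6 / 70 = 0.837 mm/yr.
Specimen B: dividing by 2 bands per year: 106 / 2 = 53 years. Length of B = 0.837 × 53 = 44.4 mm.

44.4 mm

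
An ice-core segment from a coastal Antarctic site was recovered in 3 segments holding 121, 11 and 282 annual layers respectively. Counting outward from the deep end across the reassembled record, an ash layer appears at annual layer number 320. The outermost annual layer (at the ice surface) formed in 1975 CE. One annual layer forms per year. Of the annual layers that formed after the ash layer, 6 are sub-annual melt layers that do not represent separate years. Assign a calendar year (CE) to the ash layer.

Total annual layers = 121 + 11 + 282 = 414.
The ash layer sits at annual layer 320 from the deep end, so 414 − 320 = 94 annual layers formed after it.
Removing the 6 false annual layers leaves 94 − 6 = 88 true annual layers beyond the ash layer.
1975 − 88 = 1887 CE.

1887 CE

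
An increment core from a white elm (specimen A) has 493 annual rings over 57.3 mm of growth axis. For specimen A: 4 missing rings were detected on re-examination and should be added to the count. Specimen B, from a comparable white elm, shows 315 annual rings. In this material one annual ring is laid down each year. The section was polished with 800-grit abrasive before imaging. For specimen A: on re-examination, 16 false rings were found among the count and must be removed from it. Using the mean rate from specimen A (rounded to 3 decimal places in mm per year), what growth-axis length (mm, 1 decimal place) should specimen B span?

37.5 mm

Specimen A: after corrections the count is 493 − 16 + 4 = 481 annual rings.
A: 57.3 mm over 481 years gives 57.3 / 481 ≈ 0.119 mm/year.
Length of B = 0.119 × 315 = 37.5 mm.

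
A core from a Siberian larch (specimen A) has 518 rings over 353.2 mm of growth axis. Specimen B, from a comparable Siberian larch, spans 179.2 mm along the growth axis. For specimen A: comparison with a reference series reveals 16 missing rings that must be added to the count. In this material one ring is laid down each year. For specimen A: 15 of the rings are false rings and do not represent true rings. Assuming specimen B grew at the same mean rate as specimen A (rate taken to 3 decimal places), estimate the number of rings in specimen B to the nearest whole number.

Specimen A: adjusted count: 518 − 15 + 16 = 519 rings.
A: Mean rate = 353.2 mm / 519 years ≈ 0.681 mm per year.
Specimen B: 179.2 mm / 0.681 mm per year = 263.14 years ≈ 263 rings.

263 rings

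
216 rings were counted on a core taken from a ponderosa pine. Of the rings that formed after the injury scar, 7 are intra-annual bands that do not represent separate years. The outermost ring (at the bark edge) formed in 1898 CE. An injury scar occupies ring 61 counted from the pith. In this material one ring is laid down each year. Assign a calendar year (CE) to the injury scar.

1750 CE

The injury scar sits at ring 61 from the pith, so 216 − 61 = 155 rings formed after it.
Excluding 7 false rings: 155 − 7 = 148.
Counting back 148 years from 1898 CE places the injury scar in 1898 − 148 = 1750 CE.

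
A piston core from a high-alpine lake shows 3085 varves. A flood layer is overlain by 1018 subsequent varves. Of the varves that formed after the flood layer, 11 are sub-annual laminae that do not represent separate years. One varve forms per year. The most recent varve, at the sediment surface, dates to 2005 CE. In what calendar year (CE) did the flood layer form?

There are 1018 varves younger than the flood layer.
Excluding 11 false varves: 1018 − 11 = 1007.
Counting back 1007 years from 2005 CE places the flood layer in 2005 − 1007 = 998 CE.

998 CE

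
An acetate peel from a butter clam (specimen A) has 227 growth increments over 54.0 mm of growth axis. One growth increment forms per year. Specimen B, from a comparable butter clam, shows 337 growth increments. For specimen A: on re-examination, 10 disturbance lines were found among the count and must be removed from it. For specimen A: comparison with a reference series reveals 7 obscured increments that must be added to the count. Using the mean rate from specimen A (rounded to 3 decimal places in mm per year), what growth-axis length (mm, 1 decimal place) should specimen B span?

81.2 mm

Specimen A: adjusted count: 227 − 10 + 7 = 224 growth increments.
A: Extension rate ≈ 54.0 / 224 = 0.241 mm/year.
B's length ≈ 0.241 × 337 = 81.2 mm.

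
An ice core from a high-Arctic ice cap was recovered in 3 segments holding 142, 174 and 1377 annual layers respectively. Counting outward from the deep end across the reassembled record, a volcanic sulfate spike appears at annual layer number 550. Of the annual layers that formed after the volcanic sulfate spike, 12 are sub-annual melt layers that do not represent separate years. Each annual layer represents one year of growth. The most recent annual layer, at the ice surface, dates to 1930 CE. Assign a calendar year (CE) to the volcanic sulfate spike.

799 CE

Total annual layers = 142 + 174 + 1377 = 1693.
The volcanic sulfate spike sits at annual layer 550 from the deep end, so 1693 − 550 = 1143 annual layers formed after it.
1143 − 12 false = 1131 true annual layers after the volcanic sulfate spike.
The annual layer at the ice surface is 1930 CE, so the volcanic sulfate spike dates to 1930 − 1131 = 799 CE.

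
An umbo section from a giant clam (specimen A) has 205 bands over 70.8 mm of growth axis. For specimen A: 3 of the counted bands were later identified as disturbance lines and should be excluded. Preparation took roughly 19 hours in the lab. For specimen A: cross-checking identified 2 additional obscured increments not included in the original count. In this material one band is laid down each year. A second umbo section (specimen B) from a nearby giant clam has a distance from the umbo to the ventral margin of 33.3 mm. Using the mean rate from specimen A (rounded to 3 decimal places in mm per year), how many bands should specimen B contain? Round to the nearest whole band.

Specimen A: correcting the raw count gives 205 − 3 + 2 = 204 true bands.
A: 70.8 mm over 204 years gives 70.8 / 204 ≈ 0.347 mm/yr.
Specimen B: 33.3 mm / 0.347 mm per year = 95.97 years ≈ 96 bands.

96 bands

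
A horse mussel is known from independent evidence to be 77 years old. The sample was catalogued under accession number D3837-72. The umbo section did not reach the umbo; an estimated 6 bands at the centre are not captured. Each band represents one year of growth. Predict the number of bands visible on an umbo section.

71 bands

One band per year gives 77 bands over 77 years.
77 − 6 missed = 71 bands expected in the prepared section.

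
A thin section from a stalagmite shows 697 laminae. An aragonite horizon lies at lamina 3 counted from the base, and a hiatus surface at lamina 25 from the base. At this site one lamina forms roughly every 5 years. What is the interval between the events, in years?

25 − 3 = 22 laminae lie between the two events.
Multiplying by 5 years per lamina: 22 × 5 = 110 years.

110 years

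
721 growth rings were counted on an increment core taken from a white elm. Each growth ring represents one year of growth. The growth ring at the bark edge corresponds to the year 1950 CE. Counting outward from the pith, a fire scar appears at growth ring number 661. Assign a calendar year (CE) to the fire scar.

The fire scar sits at growth ring 661 from the pith, so 721 − 661 = 60 growth rings formed after it.
Counting back 60 years from 1950 CE places the fire scar in 1950 − 60 = 1890 CE.

1890 CE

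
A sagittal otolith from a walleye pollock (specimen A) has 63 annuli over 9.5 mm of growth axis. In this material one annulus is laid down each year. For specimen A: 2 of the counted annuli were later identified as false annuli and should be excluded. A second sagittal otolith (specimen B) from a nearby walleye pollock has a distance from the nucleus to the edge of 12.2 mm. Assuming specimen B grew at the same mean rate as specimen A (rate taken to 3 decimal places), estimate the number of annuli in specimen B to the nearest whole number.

78 annuli

Specimen A: true annulus count = 63 − 2 = 61.
A: Extension rate ≈ 9.5 / 61 = 0.156 mm/yr.
Specimen B: 12.2 mm / 0.156 mm per year = 78.21 years ≈ 78 annuli.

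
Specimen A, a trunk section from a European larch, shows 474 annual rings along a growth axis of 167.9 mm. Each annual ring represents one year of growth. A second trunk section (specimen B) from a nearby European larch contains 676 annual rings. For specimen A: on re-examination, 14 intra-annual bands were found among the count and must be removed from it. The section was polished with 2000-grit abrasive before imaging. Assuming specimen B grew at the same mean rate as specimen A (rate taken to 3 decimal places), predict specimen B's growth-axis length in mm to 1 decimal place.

246.7 mm

Specimen A: correcting the raw count gives 474 − 14 = 460 true annual rings.
A: 167.9 mm over 460 years gives 167.9 / 460 ≈ 0.365 mm/year.
For B, 0.365 mm/year × 676 years = 246.7 mm.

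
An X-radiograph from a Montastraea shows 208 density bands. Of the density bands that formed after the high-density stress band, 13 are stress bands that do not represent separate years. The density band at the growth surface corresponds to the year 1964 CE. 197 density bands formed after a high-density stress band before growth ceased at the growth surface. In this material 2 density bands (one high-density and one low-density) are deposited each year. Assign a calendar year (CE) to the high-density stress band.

1872 CE

197 density bands formed after the high-density stress band.
Excluding 13 false density bands: 197 − 13 = 184.
184 density bands at 2 per year is 184 / 2 = 92 years.
The density band at the growth surface is 1964 CE, so the high-density stress band dates to 1964 − 92 = 1872 CE.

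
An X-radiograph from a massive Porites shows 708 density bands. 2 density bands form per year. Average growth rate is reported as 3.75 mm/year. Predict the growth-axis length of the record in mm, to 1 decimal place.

Dividing by 2 density bands per year: 708 / 2 = 354 years.
Predicted length = 3.75 mm/year × 354 years = 1327.5 mm.

1327.5 mm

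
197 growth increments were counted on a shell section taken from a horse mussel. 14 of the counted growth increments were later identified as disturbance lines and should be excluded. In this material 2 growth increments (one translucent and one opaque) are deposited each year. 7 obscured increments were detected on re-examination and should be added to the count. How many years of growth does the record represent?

Correcting the raw count gives 197 − 14 + 7 = 190 true growth increments.
With 2 growth increments per year, 190 / 2 = 95 years.

95 yr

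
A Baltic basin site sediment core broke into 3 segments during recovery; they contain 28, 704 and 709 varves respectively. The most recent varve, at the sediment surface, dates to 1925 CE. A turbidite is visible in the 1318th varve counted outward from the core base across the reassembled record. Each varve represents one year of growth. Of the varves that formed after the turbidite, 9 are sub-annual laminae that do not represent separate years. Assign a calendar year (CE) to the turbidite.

Total varves = 28 + 704 + 709 = 1441.
1441 − 1318 = 123 varves lie beyond the turbidite toward the sediment surface.
Excluding 9 false varves: 123 − 9 = 114.
Counting back 114 years from 1925 CE places the turbidite in 1925 − 114 = 1811 CE.

1811 CE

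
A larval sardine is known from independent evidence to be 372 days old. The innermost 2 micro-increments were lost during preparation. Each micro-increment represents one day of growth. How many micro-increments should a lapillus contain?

One micro-increment per day gives 372 micro-increments over 372 days.
Less the 2 uncaptured micro-increments: 372 − 2 = 370.

370 micro-increments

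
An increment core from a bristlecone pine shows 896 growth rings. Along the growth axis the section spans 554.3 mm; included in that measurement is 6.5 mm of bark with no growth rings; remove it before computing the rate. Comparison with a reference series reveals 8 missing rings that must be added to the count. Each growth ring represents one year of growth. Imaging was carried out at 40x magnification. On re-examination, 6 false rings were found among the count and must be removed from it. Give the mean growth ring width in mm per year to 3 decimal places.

0.610 mm per year

True growth ring count = 896 − 6 + 8 = 898.
Removing the 6.5 mm offcut leaves 554.3 − 6.5 = 547.8 mm.
Extension rate ≈ 547.8 / 898 = 0.610 mm per year.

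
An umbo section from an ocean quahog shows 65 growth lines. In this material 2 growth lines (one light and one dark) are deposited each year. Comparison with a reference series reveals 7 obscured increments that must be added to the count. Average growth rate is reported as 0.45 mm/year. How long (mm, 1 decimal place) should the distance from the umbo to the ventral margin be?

Adjusted count: 65 + 7 = 72 growth lines.
Dividing by 2 growth lines per year: 72 / 2 = 36 years.
Length ≈ 0.45 × 36 = 16.2 mm.

16.2 mm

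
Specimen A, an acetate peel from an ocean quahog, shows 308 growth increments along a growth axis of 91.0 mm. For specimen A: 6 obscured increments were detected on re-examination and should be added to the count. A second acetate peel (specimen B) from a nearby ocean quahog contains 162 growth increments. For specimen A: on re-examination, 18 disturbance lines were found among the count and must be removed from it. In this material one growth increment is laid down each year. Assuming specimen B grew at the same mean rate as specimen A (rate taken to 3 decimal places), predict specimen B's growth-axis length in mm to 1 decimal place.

Specimen A: adjusted count: 308 − 18 + 6 = 296 growth increments.
A: Extension rate ≈ 91.0 / 296 = 0.307 mm/yr.
For B, 0.307 mm/year × 162 years = 49.7 mm.

49.7 mm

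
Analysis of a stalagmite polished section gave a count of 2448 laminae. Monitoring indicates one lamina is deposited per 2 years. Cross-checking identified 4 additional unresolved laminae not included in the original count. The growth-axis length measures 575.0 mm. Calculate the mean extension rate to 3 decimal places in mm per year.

Correcting the raw count gives 2448 + 4 = 2452 true laminae.
At 2 years per lamina, 2452 × 2 = 4904 years.
575.0 mm over 4904 years gives 575.0 / 4904 ≈ 0.117 mm per year.

0.117 mm per year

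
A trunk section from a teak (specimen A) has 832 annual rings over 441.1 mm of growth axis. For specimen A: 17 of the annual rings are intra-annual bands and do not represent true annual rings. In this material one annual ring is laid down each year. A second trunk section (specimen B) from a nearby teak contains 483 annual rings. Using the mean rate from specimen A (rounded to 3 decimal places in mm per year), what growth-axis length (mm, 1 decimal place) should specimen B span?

261.3 mm

Specimen A: adjusted count: 832 − 17 = 815 annual rings.
A: 441.1 mm over 815 years gives 441.1 / 815 ≈ 0.541 mm/year.
Length of B = 0.541 × 483 = 261.3 mm.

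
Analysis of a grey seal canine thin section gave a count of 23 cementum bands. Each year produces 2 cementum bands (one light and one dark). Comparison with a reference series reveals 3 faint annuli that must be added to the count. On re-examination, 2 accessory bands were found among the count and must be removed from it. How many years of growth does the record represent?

Adjusted count: 23 − 2 + 3 = 24 cementum bands.
Dividing by 2 cementum bands per year: 24 / 2 = 12 years.

12 yr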